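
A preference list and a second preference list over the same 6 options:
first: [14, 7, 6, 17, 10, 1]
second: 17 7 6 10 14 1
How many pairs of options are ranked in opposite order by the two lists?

6

Assign each item its position (1..6) in the first ordering, then rewrite the second ordering as that position sequence:
positions: 14→1, 7→2, 6→3, 17→4, 10→5, 1→6
second ordering as positions: [4, 2, 3, 5, 1, 6]
Discordant pairs = inversions in this position sequence.
4: 2, 3, 1 → 3
2: 1 → 1
3: 1 → 1
5: 1 → 1
1: 0
6: 0
Total: 3 + 1 + 1 + 1 + 0 + 0 = 6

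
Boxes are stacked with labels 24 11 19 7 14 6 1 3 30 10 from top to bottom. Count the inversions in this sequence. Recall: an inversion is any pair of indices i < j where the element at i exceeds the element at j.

For each element, count later entries that are smaller:
24: 8
11: 5
19: 6
7: 3
14: 4
6: 2
1: 0
3: 0
30: 1
10: 0
Sum: 8 + 5 + 6 + 3 + 4 + 2 + 0 + 0 + 1 + 0 = 29

29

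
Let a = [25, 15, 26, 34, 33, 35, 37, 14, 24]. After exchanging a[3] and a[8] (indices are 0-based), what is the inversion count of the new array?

12

Positions 3 and 8 hold 34 and 24; after swapping, the array is [25, 15, 26, 24, 33, 35, 37, 14, 34].
Element-by-element contributions:
25 → 15, 24, 14 → 3
15 → 14 → 1
26 → 24, 14 → 2
24 → 14 → 1
33 → 14 → 1
35 → 14, 34 → 2
37 → 14, 34 → 2
14 → none → 0
34 → none → 0
Sum: 3 + 1 + 2 + 1 + 1 + 2 + 2 + 0 + 0 = 12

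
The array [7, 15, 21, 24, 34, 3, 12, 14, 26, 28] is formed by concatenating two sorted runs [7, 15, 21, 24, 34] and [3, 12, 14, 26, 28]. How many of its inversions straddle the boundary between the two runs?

For each element r of the right run, count left-run elements greater than r:
r = 3: 7, 15, 21, 24, 34 → 5
r = 12: 15, 21, 24, 34 → 4
r = 14: 15, 21, 24, 34 → 4
r = 26: 34 → 1
r = 28: 34 → 1
Cross-inversions: 5 + 4 + 4 + 1 + 1 = 15

15 split inversions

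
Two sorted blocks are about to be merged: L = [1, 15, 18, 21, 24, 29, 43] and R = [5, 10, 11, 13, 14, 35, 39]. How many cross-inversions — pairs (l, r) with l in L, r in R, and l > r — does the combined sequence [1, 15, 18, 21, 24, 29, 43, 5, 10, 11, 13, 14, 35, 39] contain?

32

Take each right-half value and tally the left-half values above it:
r = 5: 15, 18, 21, 24, 29, 43 → 6
r = 10: 15, 18, 21, 24, 29, 43 → 6
r = 11: 15, 18, 21, 24, 29, 43 → 6
r = 13: 15, 18, 21, 24, 29, 43 → 6
r = 14: 15, 18, 21, 24, 29, 43 → 6
r = 35: 43 → 1
r = 39: 43 → 1
Cross-inversions: 6 + 6 + 6 + 6 + 6 + 1 + 1 = 32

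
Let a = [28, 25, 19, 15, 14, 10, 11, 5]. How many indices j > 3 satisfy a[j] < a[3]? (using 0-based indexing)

4 such elements

The element at index 3 is 15.
Elements after it: 14, 10, 11, 5
Those smaller than 15: 14, 10, 11, 5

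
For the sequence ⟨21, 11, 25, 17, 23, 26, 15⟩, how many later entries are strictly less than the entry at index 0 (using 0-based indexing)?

The element at index 0 is 21.
Elements after it: 11, 25, 17, 23, 26, 15
Those smaller than 21: 11, 17, 15

3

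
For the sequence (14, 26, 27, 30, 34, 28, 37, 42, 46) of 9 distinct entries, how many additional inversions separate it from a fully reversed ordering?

34

Maximum inversions for 9 distinct elements is C(9, 2) = 9·8/2 = 36.
Current inversions — for each element, count later smaller elements:
14: 0
26: 0
27: 0
30: 1
34: 1
28: 0
37: 0
42: 0
46: 0
Current total: 0 + 0 + 0 + 1 + 1 + 0 + 0 + 0 + 0 = 2
Shortfall: 36 − 2 = 34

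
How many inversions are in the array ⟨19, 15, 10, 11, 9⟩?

Count, for each position, how many later elements it exceeds:
19: 4
15: 3
10: 1
11: 1
9: 0
Sum: 4 + 3 + 1 + 1 + 0 = 9

9 out-of-order pairs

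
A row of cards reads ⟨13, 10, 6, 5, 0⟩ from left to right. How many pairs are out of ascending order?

10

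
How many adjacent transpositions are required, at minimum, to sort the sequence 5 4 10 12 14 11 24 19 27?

The minimum number of adjacent swaps to sort an array equals its inversion count, since every such swap removes exactly one inversion.
Count inversions — for each element, later elements that are smaller:
5: 4 → 1
4: none → 0
10: none → 0
12: 11 → 1
14: 11 → 1
11: none → 0
24: 19 → 1
19: none → 0
27: none → 0
Total inversions: 1 + 0 + 0 + 1 + 1 + 0 + 1 + 0 + 0 = 4

4 swaps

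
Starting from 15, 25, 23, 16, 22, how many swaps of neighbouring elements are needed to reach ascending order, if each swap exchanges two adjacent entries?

The minimum number of adjacent swaps to sort an array equals its inversion count, since every such swap removes exactly one inversion.
Count inversions — for each element, later elements that are smaller:
15: none → 0
25: 23, 16, 22 → 3
23: 16, 22 → 2
16: none → 0
22: none → 0
Total inversions: 0 + 3 + 2 + 0 + 0 = 5

5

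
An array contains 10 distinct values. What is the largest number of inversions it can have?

The maximum occurs when the array is in strictly decreasing order: every one of the C(10, 2) pairs is inverted.
C(10, 2) = 10·9/2 = 45

Inversions: 45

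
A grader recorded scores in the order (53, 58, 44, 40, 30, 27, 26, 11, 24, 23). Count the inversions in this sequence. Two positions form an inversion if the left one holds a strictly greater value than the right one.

There are 42 inversions.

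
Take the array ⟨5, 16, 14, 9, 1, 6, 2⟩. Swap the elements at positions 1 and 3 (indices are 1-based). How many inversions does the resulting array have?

Positions 1 and 3 hold 5 and 14; after swapping, the array is [14, 16, 5, 9, 1, 6, 2].
Count, for each position, how many later elements it exceeds:
14: 5
16: 5
5: 2
9: 3
1: 0
6: 1
2: 0
Sum: 5 + 5 + 2 + 3 + 0 + 1 + 0 = 16

Inversions: 16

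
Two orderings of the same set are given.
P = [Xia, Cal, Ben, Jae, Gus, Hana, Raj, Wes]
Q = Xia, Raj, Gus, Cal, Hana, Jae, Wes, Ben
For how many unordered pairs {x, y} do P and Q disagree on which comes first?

12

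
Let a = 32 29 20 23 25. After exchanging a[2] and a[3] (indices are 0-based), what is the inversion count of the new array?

8 inversions

Positions 2 and 3 hold 20 and 23; after swapping, the array is [32, 29, 23, 20, 25].
For each element, count later entries that are smaller:
32 → 29, 23, 20, 25 → 4
29 → 23, 20, 25 → 3
23 → 20 → 1
20 → none → 0
25 → none → 0
Sum: 4 + 3 + 1 + 0 + 0 = 8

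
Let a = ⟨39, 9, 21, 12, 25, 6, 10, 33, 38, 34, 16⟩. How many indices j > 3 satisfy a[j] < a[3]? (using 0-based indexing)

2

The element at index 3 is 12.
Elements after it: 25, 6, 10, 33, 38, 34, 16
Those smaller than 12: 6, 10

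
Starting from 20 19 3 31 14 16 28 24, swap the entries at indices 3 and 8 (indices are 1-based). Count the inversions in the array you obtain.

17

Positions 3 and 8 hold 3 and 24; after swapping, the array is [20, 19, 24, 31, 14, 16, 28, 3].
Element-by-element contributions:
20: 4
19: 3
24: 3
31: 4
14: 1
16: 1
28: 1
3: 0
Sum: 4 + 3 + 3 + 4 + 1 + 1 + 1 + 0 = 17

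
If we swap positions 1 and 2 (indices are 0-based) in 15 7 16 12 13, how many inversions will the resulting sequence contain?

Positions 1 and 2 hold 7 and 16; after swapping, the array is [15, 16, 7, 12, 13].
For each element, count later entries that are smaller:
15: 3
16: 3
7: 0
12: 0
13: 0
Sum: 3 + 3 + 0 + 0 + 0 = 6

6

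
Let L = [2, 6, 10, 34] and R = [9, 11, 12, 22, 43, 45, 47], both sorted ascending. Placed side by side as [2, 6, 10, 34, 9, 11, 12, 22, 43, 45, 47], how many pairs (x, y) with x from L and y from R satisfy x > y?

5

For each element r of the right run, count left-run elements greater than r:
r = 9: 10, 34 → 2
r = 11: 34 → 1
r = 12: 34 → 1
r = 22: 34 → 1
r = 43: none → 0
r = 45: none → 0
r = 47: none → 0
Cross-inversions: 2 + 1 + 1 + 1 + 0 + 0 + 0 = 5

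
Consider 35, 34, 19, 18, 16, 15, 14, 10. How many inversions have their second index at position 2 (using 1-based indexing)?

The element at index 2 is 34.
Elements before it: 35
Those larger than 34: 35

1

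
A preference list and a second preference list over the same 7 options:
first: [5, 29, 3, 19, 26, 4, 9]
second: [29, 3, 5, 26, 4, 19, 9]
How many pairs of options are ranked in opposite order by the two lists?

Assign each item its position (1..7) in the first ordering, then rewrite the second ordering as that position sequence:
positions: 5→1, 29→2, 3→3, 19→4, 26→5, 4→6, 9→7
second ordering as positions: [2, 3, 1, 5, 6, 4, 7]
Discordant pairs = inversions in this position sequence.
2: 1 → 1
3: 1 → 1
1: 0
5: 4 → 1
6: 4 → 1
4: 0
7: 0
Total: 1 + 1 + 0 + 1 + 1 + 0 + 0 = 4

4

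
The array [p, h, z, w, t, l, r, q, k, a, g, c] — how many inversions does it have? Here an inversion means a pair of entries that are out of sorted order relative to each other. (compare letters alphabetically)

There are 50 inversions.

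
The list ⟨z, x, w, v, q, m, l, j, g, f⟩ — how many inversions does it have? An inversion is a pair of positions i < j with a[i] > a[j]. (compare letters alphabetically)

45 inversions

Sweep left to right; for each value list the smaller values that follow it:
z: 9
x: 8
w: 7
v: 6
q: 5
m: 4
l: 3
j: 2
g: 1
f: 0
Sum: 9 + 8 + 7 + 6 + 5 + 4 + 3 + 2 + 1 + 0 = 45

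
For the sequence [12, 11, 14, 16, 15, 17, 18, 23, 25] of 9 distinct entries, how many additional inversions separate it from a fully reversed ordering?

Maximum inversions for 9 distinct elements is C(9, 2) = 9·8/2 = 36.
Current inversions — for each element, count later smaller elements:
12: 1
11: 0
14: 0
16: 1
15: 0
17: 0
18: 0
23: 0
25: 0
Current total: 1 + 0 + 0 + 1 + 0 + 0 + 0 + 0 + 0 = 2
Shortfall: 36 − 2 = 34

34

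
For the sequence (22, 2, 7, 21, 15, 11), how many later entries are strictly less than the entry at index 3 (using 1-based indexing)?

The element at index 3 is 7.
Elements after it: 21, 15, 11
None of them are smaller than 7.

0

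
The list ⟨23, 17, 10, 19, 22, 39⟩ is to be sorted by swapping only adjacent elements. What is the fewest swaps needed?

The minimum number of adjacent swaps to sort an array equals its inversion count, since every such swap removes exactly one inversion.
Count inversions — for each element, later elements that are smaller:
23: 17, 10, 19, 22 → 4
17: 10 → 1
10: none → 0
19: none → 0
22: none → 0
39: none → 0
Total inversions: 4 + 1 + 0 + 0 + 0 + 0 = 5

Adjacent swaps: 5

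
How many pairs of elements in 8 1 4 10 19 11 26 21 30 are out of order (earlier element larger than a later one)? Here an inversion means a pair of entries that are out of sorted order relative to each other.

Sweep left to right; for each value list the smaller values that follow it:
8 → 1, 4 → 2
1 → none → 0
4 → none → 0
10 → none → 0
19 → 11 → 1
11 → none → 0
26 → 21 → 1
21 → none → 0
30 → none → 0
Sum: 2 + 0 + 0 + 0 + 1 + 0 + 1 + 0 + 0 = 4

There are 4 out-of-order pairs.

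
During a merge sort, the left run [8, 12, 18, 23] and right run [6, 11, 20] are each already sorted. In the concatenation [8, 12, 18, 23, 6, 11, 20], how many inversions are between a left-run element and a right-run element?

Count, for every r in R, how many entries of L exceed r:
r = 6: 8, 12, 18, 23 → 4
r = 11: 12, 18, 23 → 3
r = 20: 23 → 1
Cross-inversions: 4 + 3 + 1 = 8

Cross-inversions: 8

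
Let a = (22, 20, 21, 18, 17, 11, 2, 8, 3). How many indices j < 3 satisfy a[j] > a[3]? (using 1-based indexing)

The element at index 3 is 21.
Elements before it: 22, 20
Those larger than 21: 22

1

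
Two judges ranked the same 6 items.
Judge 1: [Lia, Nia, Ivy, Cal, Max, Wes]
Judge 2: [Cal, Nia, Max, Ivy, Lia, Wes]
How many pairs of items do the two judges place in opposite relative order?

Discordant pairs: 7

Assign each item its position (1..6) in the first ordering, then rewrite the second ordering as that position sequence:
positions: Lia→1, Nia→2, Ivy→3, Cal→4, Max→5, Wes→6
second ordering as positions: [4, 2, 5, 3, 1, 6]
Discordant pairs = inversions in this position sequence.
4: 2, 3, 1 → 3
2: 1 → 1
5: 3, 1 → 2
3: 1 → 1
1: 0
6: 0
Total: 3 + 1 + 2 + 1 + 0 + 0 = 7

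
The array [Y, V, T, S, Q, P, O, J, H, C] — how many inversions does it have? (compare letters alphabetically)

Count, for each position, how many later elements it exceeds:
Y → V, T, S, Q, P, O, J, H, C → 9
V → T, S, Q, P, O, J, H, C → 8
T → S, Q, P, O, J, H, C → 7
S → Q, P, O, J, H, C → 6
Q → P, O, J, H, C → 5
P → O, J, H, C → 4
O → J, H, C → 3
J → H, C → 2
H → C → 1
C → none → 0
Sum: 9 + 8 + 7 + 6 + 5 + 4 + 3 + 2 + 1 + 0 = 45

45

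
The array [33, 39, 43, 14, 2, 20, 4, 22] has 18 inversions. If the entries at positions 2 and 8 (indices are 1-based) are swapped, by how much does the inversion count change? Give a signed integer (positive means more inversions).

-1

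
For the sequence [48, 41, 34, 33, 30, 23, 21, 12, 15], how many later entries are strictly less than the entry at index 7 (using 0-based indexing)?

The element at index 7 is 12.
Elements after it: 15
None of them are smaller than 12.

0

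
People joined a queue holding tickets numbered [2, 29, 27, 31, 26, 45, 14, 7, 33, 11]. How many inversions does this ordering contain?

Element-by-element contributions:
2 → none → 0
29 → 27, 26, 14, 7, 11 → 5
27 → 26, 14, 7, 11 → 4
31 → 26, 14, 7, 11 → 4
26 → 14, 7, 11 → 3
45 → 14, 7, 33, 11 → 4
14 → 7, 11 → 2
7 → none → 0
33 → 11 → 1
11 → none → 0
Sum: 0 + 5 + 4 + 4 + 3 + 4 + 2 + 0 + 1 + 0 = 23

23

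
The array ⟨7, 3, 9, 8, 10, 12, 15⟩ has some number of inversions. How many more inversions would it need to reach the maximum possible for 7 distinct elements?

19 inversions short

Maximum inversions for 7 distinct elements is C(7, 2) = 7·6/2 = 21.
Current inversions — for each element, count later smaller elements:
7: 1
3: 0
9: 1
8: 0
10: 0
12: 0
15: 0
Current total: 1 + 0 + 1 + 0 + 0 + 0 + 0 = 2
Shortfall: 21 − 2 = 19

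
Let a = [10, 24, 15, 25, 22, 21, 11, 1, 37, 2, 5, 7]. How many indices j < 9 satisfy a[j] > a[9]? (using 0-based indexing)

The element at index 9 is 2.
Elements before it: 10, 24, 15, 25, 22, 21, 11, 1, 37
Those larger than 2: 10, 24, 15, 25, 22, 21, 11, 37

8 such elements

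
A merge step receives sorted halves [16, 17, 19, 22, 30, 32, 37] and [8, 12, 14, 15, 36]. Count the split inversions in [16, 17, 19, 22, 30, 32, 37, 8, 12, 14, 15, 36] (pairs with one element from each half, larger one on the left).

29 split inversions

Count, for every r in R, how many entries of L exceed r:
r = 8: 16, 17, 19, 22, 30, 32, 37 → 7
r = 12: 16, 17, 19, 22, 30, 32, 37 → 7
r = 14: 16, 17, 19, 22, 30, 32, 37 → 7
r = 15: 16, 17, 19, 22, 30, 32, 37 → 7
r = 36: 37 → 1
Cross-inversions: 7 + 7 + 7 + 7 + 1 = 29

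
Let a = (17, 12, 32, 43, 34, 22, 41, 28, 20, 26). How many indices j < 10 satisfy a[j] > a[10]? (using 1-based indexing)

5

The element at index 10 is 26.
Elements before it: 17, 12, 32, 43, 34, 22, 41, 28, 20
Those larger than 26: 32, 43, 34, 41, 28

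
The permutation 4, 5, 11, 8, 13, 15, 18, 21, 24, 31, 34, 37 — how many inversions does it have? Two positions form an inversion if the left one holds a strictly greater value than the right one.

1

Sweep left to right; for each value list the smaller values that follow it:
4 → none → 0
5 → none → 0
11 → 8 → 1
8 → none → 0
13 → none → 0
15 → none → 0
18 → none → 0
21 → none → 0
24 → none → 0
31 → none → 0
34 → none → 0
37 → none → 0
Sum: 0 + 0 + 1 + 0 + 0 + 0 + 0 + 0 + 0 + 0 + 0 + 0 = 1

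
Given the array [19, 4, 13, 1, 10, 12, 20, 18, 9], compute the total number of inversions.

For each element, count later entries that are smaller:
19 → 4, 13, 1, 10, 12, 18, 9 → 7
4 → 1 → 1
13 → 1, 10, 12, 9 → 4
1 → none → 0
10 → 9 → 1
12 → 9 → 1
20 → 18, 9 → 2
18 → 9 → 1
9 → none → 0
Sum: 7 + 1 + 4 + 0 + 1 + 1 + 2 + 1 + 0 = 17

There are 17 inversions.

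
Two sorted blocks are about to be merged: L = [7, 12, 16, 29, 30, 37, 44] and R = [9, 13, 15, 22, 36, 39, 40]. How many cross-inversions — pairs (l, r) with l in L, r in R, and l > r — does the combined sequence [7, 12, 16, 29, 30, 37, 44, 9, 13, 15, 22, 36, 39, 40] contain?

Take each right-half value and tally the left-half values above it:
r = 9: 12, 16, 29, 30, 37, 44 → 6
r = 13: 16, 29, 30, 37, 44 → 5
r = 15: 16, 29, 30, 37, 44 → 5
r = 22: 29, 30, 37, 44 → 4
r = 36: 37, 44 → 2
r = 39: 44 → 1
r = 40: 44 → 1
Cross-inversions: 6 + 5 + 5 + 4 + 2 + 1 + 1 = 24

There are 24 cross-inversions.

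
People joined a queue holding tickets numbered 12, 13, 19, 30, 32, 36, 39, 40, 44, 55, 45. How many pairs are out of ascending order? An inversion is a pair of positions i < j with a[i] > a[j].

Sweep left to right; for each value list the smaller values that follow it:
12: 0
13: 0
19: 0
30: 0
32: 0
36: 0
39: 0
40: 0
44: 0
55: 1
45: 0
Sum: 0 + 0 + 0 + 0 + 0 + 0 + 0 + 0 + 0 + 1 + 0 = 1

1 inversion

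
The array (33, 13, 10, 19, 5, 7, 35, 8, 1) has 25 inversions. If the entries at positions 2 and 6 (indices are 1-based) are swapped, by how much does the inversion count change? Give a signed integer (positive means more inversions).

-3

Positions 2 and 6 hold 13 and 7; after swapping, the array is [33, 7, 10, 19, 5, 13, 35, 8, 1].
For each element, count later entries that are smaller:
33 → 7, 10, 19, 5, 13, 8, 1 → 7
7 → 5, 1 → 2
10 → 5, 8, 1 → 3
19 → 5, 13, 8, 1 → 4
5 → 1 → 1
13 → 8, 1 → 2
35 → 8, 1 → 2
8 → 1 → 1
1 → none → 0
Sum: 7 + 2 + 3 + 4 + 1 + 2 + 2 + 1 + 0 = 22
Change: 22 − 25 = -3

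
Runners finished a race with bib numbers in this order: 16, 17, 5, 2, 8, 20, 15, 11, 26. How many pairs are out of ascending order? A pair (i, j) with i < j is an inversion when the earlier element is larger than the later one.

Element-by-element contributions:
16 → 5, 2, 8, 15, 11 → 5
17 → 5, 2, 8, 15, 11 → 5
5 → 2 → 1
2 → none → 0
8 → none → 0
20 → 15, 11 → 2
15 → 11 → 1
11 → none → 0
26 → none → 0
Sum: 5 + 5 + 1 + 0 + 0 + 2 + 1 + 0 + 0 = 14

14 out-of-order pairs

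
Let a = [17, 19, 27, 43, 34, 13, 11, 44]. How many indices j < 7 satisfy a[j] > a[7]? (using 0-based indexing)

The element at index 7 is 44.
Elements before it: 17, 19, 27, 43, 34, 13, 11
None of them are larger than 44.

0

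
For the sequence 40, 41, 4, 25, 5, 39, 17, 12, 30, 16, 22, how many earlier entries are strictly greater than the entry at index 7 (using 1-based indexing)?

The element at index 7 is 17.
Elements before it: 40, 41, 4, 25, 5, 39
Those larger than 17: 40, 41, 25, 39

4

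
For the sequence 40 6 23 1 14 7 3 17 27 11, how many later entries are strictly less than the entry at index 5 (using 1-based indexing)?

The element at index 5 is 14.
Elements after it: 7, 3, 17, 27, 11
Those smaller than 14: 7, 3, 11

3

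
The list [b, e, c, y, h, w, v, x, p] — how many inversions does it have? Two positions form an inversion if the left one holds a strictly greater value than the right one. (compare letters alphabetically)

10

Sweep left to right; for each value list the smaller values that follow it:
b → none → 0
e → c → 1
c → none → 0
y → h, w, v, x, p → 5
h → none → 0
w → v, p → 2
v → p → 1
x → p → 1
p → none → 0
Sum: 0 + 1 + 0 + 5 + 0 + 2 + 1 + 1 + 0 = 10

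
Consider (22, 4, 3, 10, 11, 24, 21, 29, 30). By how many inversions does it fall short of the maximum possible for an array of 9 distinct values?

29 inversions short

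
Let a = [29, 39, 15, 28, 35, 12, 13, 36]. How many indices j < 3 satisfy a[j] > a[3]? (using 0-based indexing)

2

The element at index 3 is 28.
Elements before it: 29, 39, 15
Those larger than 28: 29, 39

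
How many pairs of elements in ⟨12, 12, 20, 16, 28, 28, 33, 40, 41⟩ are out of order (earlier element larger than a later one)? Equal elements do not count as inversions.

1

For each element, count later entries that are smaller:
12: 0
12: 0
20: 1
16: 0
28: 0
28: 0
33: 0
40: 0
41: 0
Sum: 0 + 0 + 1 + 0 + 0 + 0 + 0 + 0 + 0 = 1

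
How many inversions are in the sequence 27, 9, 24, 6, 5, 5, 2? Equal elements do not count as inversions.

Sweep left to right; for each value list the smaller values that follow it:
27: 6
9: 4
24: 4
6: 3
5: 1
5: 1
2: 0
Sum: 6 + 4 + 4 + 3 + 1 + 1 + 0 = 19

19 inversions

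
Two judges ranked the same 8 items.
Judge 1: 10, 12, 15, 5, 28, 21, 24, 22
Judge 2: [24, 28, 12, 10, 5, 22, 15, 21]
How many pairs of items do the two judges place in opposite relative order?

14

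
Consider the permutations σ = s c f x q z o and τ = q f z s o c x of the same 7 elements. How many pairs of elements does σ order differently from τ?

There are 11 discordant pairs.

Assign each item its position (1..7) in the first ordering, then rewrite the second ordering as that position sequence:
positions: s→1, c→2, f→3, x→4, q→5, z→6, o→7
second ordering as positions: [5, 3, 6, 1, 7, 2, 4]
Discordant pairs = inversions in this position sequence.
5: 3, 1, 2, 4 → 4
3: 1, 2 → 2
6: 1, 2, 4 → 3
1: 0
7: 2, 4 → 2
2: 0
4: 0
Total: 4 + 2 + 3 + 0 + 2 + 0 + 0 = 11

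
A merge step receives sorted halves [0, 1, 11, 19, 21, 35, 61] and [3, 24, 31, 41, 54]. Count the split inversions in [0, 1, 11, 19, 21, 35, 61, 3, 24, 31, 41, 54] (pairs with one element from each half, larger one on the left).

There are 11 split inversions.

For each element r of the right run, count left-run elements greater than r:
r = 3: 11, 19, 21, 35, 61 → 5
r = 24: 35, 61 → 2
r = 31: 35, 61 → 2
r = 41: 61 → 1
r = 54: 61 → 1
Cross-inversions: 5 + 2 + 2 + 1 + 1 = 11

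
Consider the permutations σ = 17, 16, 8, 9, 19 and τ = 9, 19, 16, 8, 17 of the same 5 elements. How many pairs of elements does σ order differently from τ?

Assign each item its position (1..5) in the first ordering, then rewrite the second ordering as that position sequence:
positions: 17→1, 16→2, 8→3, 9→4, 19→5
second ordering as positions: [4, 5, 2, 3, 1]
Discordant pairs = inversions in this position sequence.
4: 2, 3, 1 → 3
5: 2, 3, 1 → 3
2: 1 → 1
3: 1 → 1
1: 0
Total: 3 + 3 + 1 + 1 + 0 = 8

8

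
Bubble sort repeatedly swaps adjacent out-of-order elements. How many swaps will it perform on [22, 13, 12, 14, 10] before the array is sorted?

Adjacent swaps: 8

Minimum adjacent swaps = number of inversions (each swap of adjacent out-of-order elements removes one inversion and no swap can remove more).
Count inversions — for each element, later elements that are smaller:
22: 13, 12, 14, 10 → 4
13: 12, 10 → 2
12: 10 → 1
14: 10 → 1
10: none → 0
Total inversions: 4 + 2 + 1 + 1 + 0 = 8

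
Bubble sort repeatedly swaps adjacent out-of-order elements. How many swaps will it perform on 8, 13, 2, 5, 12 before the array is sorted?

5 adjacent swaps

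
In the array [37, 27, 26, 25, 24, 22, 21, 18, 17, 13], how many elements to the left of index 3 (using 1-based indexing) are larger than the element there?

2 such elements

The element at index 3 is 26.
Elements before it: 37, 27
Those larger than 26: 37, 27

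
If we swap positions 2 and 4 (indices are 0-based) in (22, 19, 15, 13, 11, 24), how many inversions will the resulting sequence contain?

7

Positions 2 and 4 hold 15 and 11; after swapping, the array is [22, 19, 11, 13, 15, 24].
Element-by-element contributions:
22 → 19, 11, 13, 15 → 4
19 → 11, 13, 15 → 3
11 → none → 0
13 → none → 0
15 → none → 0
24 → none → 0
Sum: 4 + 3 + 0 + 0 + 0 + 0 = 7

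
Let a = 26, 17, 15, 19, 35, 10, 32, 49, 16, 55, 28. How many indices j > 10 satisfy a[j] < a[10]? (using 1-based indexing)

1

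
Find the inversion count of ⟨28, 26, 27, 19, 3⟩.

Out-of-order index pairs (0-indexed):
(0,1): 28 > 26
(0,2): 28 > 27
(0,3): 28 > 19
(0,4): 28 > 3
(1,3): 26 > 19
(1,4): 26 > 3
(2,3): 27 > 19
(2,4): 27 > 3
(3,4): 19 > 3
That's 9 pairs.

9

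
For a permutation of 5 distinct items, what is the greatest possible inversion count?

The maximum occurs when the array is in strictly decreasing order: every one of the C(5, 2) pairs is inverted.
C(5, 2) = 5·4/2 = 10

10 inversions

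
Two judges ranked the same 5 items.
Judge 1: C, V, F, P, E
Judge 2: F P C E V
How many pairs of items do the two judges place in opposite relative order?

Assign each item its position (1..5) in the first ordering, then rewrite the second ordering as that position sequence:
positions: C→1, V→2, F→3, P→4, E→5
second ordering as positions: [3, 4, 1, 5, 2]
Discordant pairs = inversions in this position sequence.
3: 1, 2 → 2
4: 1, 2 → 2
1: 0
5: 2 → 1
2: 0
Total: 2 + 2 + 0 + 1 + 0 = 5

5 discordant pairs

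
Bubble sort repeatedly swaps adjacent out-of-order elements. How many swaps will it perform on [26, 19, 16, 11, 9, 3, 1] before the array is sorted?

Each adjacent swap fixes exactly one inversion, so the minimum swap count equals the number of inversions.
Count inversions — for each element, later elements that are smaller:
26: 19, 16, 11, 9, 3, 1 → 6
19: 16, 11, 9, 3, 1 → 5
16: 11, 9, 3, 1 → 4
11: 9, 3, 1 → 3
9: 3, 1 → 2
3: 1 → 1
1: none → 0
Total inversions: 6 + 5 + 4 + 3 + 2 + 1 + 0 = 21

21 swaps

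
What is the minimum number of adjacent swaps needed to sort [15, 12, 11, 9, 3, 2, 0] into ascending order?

Each adjacent swap fixes exactly one inversion, so the minimum swap count equals the number of inversions.
Count inversions — for each element, later elements that are smaller:
15: 12, 11, 9, 3, 2, 0 → 6
12: 11, 9, 3, 2, 0 → 5
11: 9, 3, 2, 0 → 4
9: 3, 2, 0 → 3
3: 2, 0 → 2
2: 0 → 1
0: none → 0
Total inversions: 6 + 5 + 4 + 3 + 2 + 1 + 0 = 21

21 adjacent swaps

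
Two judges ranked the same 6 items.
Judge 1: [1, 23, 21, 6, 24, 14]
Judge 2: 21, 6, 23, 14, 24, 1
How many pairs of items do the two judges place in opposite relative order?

8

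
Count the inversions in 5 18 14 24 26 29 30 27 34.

3 inversions

Element-by-element contributions:
5: 0
18: 1
14: 0
24: 0
26: 0
29: 1
30: 1
27: 0
34: 0
Sum: 0 + 1 + 0 + 0 + 0 + 1 + 1 + 0 + 0 = 3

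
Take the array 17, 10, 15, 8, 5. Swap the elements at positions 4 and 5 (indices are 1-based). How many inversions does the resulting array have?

8

Positions 4 and 5 hold 8 and 5; after swapping, the array is [17, 10, 15, 5, 8].
For each element, count later entries that are smaller:
17 → 10, 15, 5, 8 → 4
10 → 5, 8 → 2
15 → 5, 8 → 2
5 → none → 0
8 → none → 0
Sum: 4 + 2 + 2 + 0 + 0 = 8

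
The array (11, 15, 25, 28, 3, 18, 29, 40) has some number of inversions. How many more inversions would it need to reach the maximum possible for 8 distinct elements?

22 inversions short

Maximum inversions for 8 distinct elements is C(8, 2) = 8·7/2 = 28.
Current inversions — for each element, count later smaller elements:
11: 1
15: 1
25: 2
28: 2
3: 0
18: 0
29: 0
40: 0
Current total: 1 + 1 + 2 + 2 + 0 + 0 + 0 + 0 = 6
Shortfall: 28 − 6 = 22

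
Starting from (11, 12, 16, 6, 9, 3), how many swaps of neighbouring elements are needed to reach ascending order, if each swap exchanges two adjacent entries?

11 swaps

Each adjacent swap fixes exactly one inversion, so the minimum swap count equals the number of inversions.
Count inversions — for each element, later elements that are smaller:
11: 6, 9, 3 → 3
12: 6, 9, 3 → 3
16: 6, 9, 3 → 3
6: 3 → 1
9: 3 → 1
3: none → 0
Total inversions: 3 + 3 + 3 + 1 + 1 + 0 = 11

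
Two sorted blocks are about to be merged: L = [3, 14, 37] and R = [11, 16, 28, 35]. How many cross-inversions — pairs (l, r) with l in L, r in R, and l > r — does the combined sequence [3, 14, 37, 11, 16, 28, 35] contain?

For each element r of the right run, count left-run elements greater than r:
r = 11: 14, 37 → 2
r = 16: 37 → 1
r = 28: 37 → 1
r = 35: 37 → 1
Cross-inversions: 2 + 1 + 1 + 1 = 5

5 cross-inversions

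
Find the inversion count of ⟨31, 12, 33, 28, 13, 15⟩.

Listing every pair i<j with a[i]>a[j] (using 1-based positions):
(1,2): 31 > 12
(1,4): 31 > 28
(1,5): 31 > 13
(1,6): 31 > 15
(3,4): 33 > 28
(3,5): 33 > 13
(3,6): 33 > 15
(4,5): 28 > 13
(4,6): 28 > 15
That's 9 pairs.

9 inversions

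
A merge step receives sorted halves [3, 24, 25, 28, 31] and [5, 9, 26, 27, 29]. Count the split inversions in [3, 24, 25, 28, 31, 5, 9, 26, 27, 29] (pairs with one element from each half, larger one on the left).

Count, for every r in R, how many entries of L exceed r:
r = 5: 24, 25, 28, 31 → 4
r = 9: 24, 25, 28, 31 → 4
r = 26: 28, 31 → 2
r = 27: 28, 31 → 2
r = 29: 31 → 1
Cross-inversions: 4 + 4 + 2 + 2 + 1 = 13

13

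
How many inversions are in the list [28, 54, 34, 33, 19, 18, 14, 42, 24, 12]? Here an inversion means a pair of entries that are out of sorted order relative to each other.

33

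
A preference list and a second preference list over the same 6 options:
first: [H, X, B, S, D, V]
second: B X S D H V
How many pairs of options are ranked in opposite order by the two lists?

Assign each item its position (1..6) in the first ordering, then rewrite the second ordering as that position sequence:
positions: H→1, X→2, B→3, S→4, D→5, V→6
second ordering as positions: [3, 2, 4, 5, 1, 6]
Discordant pairs = inversions in this position sequence.
3: 2, 1 → 2
2: 1 → 1
4: 1 → 1
5: 1 → 1
1: 0
6: 0
Total: 2 + 1 + 1 + 1 + 0 + 0 = 5

5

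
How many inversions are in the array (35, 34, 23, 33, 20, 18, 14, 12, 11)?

Element-by-element contributions:
35 → 34, 23, 33, 20, 18, 14, 12, 11 → 8
34 → 23, 33, 20, 18, 14, 12, 11 → 7
23 → 20, 18, 14, 12, 11 → 5
33 → 20, 18, 14, 12, 11 → 5
20 → 18, 14, 12, 11 → 4
18 → 14, 12, 11 → 3
14 → 12, 11 → 2
12 → 11 → 1
11 → none → 0
Sum: 8 + 7 + 5 + 5 + 4 + 3 + 2 + 1 + 0 = 35

35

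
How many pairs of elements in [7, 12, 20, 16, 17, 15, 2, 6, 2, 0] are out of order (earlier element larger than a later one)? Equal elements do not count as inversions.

33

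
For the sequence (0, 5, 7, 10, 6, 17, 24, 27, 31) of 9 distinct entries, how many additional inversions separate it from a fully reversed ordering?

34

Maximum inversions for 9 distinct elements is C(9, 2) = 9·8/2 = 36.
Current inversions — for each element, count later smaller elements:
0: 0
5: 0
7: 1
10: 1
6: 0
17: 0
24: 0
27: 0
31: 0
Current total: 0 + 0 + 1 + 1 + 0 + 0 + 0 + 0 + 0 = 2
Shortfall: 36 − 2 = 34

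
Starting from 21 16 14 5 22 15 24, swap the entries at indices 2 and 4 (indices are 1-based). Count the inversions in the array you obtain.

6

Positions 2 and 4 hold 16 and 5; after swapping, the array is [21, 5, 14, 16, 22, 15, 24].
Count, for each position, how many later elements it exceeds:
21: 4
5: 0
14: 0
16: 1
22: 1
15: 0
24: 0
Sum: 4 + 0 + 0 + 1 + 1 + 0 + 0 = 6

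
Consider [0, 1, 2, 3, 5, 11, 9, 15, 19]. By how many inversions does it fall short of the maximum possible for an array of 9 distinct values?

35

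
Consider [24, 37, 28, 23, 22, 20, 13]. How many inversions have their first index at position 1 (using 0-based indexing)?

The element at index 1 is 37.
Elements after it: 28, 23, 22, 20, 13
Those smaller than 37: 28, 23, 22, 20, 13

5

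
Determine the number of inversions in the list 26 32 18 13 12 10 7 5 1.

There are 35 inversions.

Element-by-element contributions:
26 → 18, 13, 12, 10, 7, 5, 1 → 7
32 → 18, 13, 12, 10, 7, 5, 1 → 7
18 → 13, 12, 10, 7, 5, 1 → 6
13 → 12, 10, 7, 5, 1 → 5
12 → 10, 7, 5, 1 → 4
10 → 7, 5, 1 → 3
7 → 5, 1 → 2
5 → 1 → 1
1 → none → 0
Sum: 7 + 7 + 6 + 5 + 4 + 3 + 2 + 1 + 0 = 35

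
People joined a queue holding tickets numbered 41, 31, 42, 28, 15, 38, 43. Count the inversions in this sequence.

10 out-of-order pairs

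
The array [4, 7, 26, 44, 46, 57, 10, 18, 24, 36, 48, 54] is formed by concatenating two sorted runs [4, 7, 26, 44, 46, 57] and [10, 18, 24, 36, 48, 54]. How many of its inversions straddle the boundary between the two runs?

17

Take each right-half value and tally the left-half values above it:
r = 10: 26, 44, 46, 57 → 4
r = 18: 26, 44, 46, 57 → 4
r = 24: 26, 44, 46, 57 → 4
r = 36: 44, 46, 57 → 3
r = 48: 57 → 1
r = 54: 57 → 1
Cross-inversions: 4 + 4 + 4 + 3 + 1 + 1 = 17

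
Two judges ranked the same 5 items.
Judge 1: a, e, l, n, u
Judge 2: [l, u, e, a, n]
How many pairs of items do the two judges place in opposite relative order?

Discordant pairs: 6

Assign each item its position (1..5) in the first ordering, then rewrite the second ordering as that position sequence:
positions: a→1, e→2, l→3, n→4, u→5
second ordering as positions: [3, 5, 2, 1, 4]
Discordant pairs = inversions in this position sequence.
3: 2, 1 → 2
5: 2, 1, 4 → 3
2: 1 → 1
1: 0
4: 0
Total: 2 + 3 + 1 + 0 + 0 = 6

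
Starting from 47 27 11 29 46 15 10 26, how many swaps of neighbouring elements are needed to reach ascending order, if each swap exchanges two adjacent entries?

Minimum adjacent swaps = number of inversions (each swap of adjacent out-of-order elements removes one inversion and no swap can remove more).
Count inversions — for each element, later elements that are smaller:
47: 27, 11, 29, 46, 15, 10, 26 → 7
27: 11, 15, 10, 26 → 4
11: 10 → 1
29: 15, 10, 26 → 3
46: 15, 10, 26 → 3
15: 10 → 1
10: none → 0
26: none → 0
Total inversions: 7 + 4 + 1 + 3 + 3 + 1 + 0 + 0 = 19

19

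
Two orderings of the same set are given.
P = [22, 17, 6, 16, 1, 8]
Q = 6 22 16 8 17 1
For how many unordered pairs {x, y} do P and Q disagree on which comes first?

5 disagreeing pairs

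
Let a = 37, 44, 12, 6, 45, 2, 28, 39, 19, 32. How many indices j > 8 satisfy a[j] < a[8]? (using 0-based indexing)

The element at index 8 is 19.
Elements after it: 32
None of them are smaller than 19.

0 such elements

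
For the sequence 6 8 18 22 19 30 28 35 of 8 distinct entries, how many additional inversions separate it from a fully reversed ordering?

Maximum inversions for 8 distinct elements is C(8, 2) = 8·7/2 = 28.
Current inversions — for each element, count later smaller elements:
6: 0
8: 0
18: 0
22: 1
19: 0
30: 1
28: 0
35: 0
Current total: 0 + 0 + 0 + 1 + 0 + 1 + 0 + 0 = 2
Shortfall: 28 − 2 = 26

26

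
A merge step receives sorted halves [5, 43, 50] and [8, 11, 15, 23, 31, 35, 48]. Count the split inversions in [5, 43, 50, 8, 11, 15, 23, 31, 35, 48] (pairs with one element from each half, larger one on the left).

13

For each element r of the right run, count left-run elements greater than r:
r = 8: 43, 50 → 2
r = 11: 43, 50 → 2
r = 15: 43, 50 → 2
r = 23: 43, 50 → 2
r = 31: 43, 50 → 2
r = 35: 43, 50 → 2
r = 48: 50 → 1
Cross-inversions: 2 + 2 + 2 + 2 + 2 + 2 + 1 = 13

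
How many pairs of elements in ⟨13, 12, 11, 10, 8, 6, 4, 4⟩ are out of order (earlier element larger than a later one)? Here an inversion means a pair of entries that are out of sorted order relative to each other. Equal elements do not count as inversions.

There are 27 out-of-order pairs.

For each element, count later entries that are smaller:
13 → 12, 11, 10, 8, 6, 4, 4 → 7
12 → 11, 10, 8, 6, 4, 4 → 6
11 → 10, 8, 6, 4, 4 → 5
10 → 8, 6, 4, 4 → 4
8 → 6, 4, 4 → 3
6 → 4, 4 → 2
4 → none → 0
4 → none → 0
Sum: 7 + 6 + 5 + 4 + 3 + 2 + 0 + 0 = 27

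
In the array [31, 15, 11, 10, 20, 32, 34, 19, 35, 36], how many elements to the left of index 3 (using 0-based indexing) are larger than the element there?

The element at index 3 is 10.
Elements before it: 31, 15, 11
Those larger than 10: 31, 15, 11

3 such elements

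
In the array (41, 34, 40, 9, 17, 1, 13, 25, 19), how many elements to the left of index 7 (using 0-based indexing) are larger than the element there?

The element at index 7 is 25.
Elements before it: 41, 34, 40, 9, 17, 1, 13
Those larger than 25: 41, 34, 40

3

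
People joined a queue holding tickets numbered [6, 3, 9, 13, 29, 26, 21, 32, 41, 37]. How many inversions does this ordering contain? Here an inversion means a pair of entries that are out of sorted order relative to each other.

Sweep left to right; for each value list the smaller values that follow it:
6 → 3 → 1
3 → none → 0
9 → none → 0
13 → none → 0
29 → 26, 21 → 2
26 → 21 → 1
21 → none → 0
32 → none → 0
41 → 37 → 1
37 → none → 0
Sum: 1 + 0 + 0 + 0 + 2 + 1 + 0 + 0 + 1 + 0 = 5

5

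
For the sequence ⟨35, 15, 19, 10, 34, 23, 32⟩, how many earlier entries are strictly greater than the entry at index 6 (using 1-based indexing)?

The element at index 6 is 23.
Elements before it: 35, 15, 19, 10, 34
Those larger than 23: 35, 34

2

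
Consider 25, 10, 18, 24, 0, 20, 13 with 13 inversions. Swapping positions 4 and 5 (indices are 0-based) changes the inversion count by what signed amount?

+1

Positions 4 and 5 hold 0 and 20; after swapping, the array is [25, 10, 18, 24, 20, 0, 13].
Element-by-element contributions:
25: 6
10: 1
18: 2
24: 3
20: 2
0: 0
13: 0
Sum: 6 + 1 + 2 + 3 + 2 + 0 + 0 = 14
Change: 14 − 13 = +1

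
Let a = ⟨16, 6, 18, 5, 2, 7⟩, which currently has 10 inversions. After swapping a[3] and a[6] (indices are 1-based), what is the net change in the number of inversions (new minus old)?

Positions 3 and 6 hold 18 and 7; after swapping, the array is [16, 6, 7, 5, 2, 18].
For each element, count later entries that are smaller:
16 → 6, 7, 5, 2 → 4
6 → 5, 2 → 2
7 → 5, 2 → 2
5 → 2 → 1
2 → none → 0
18 → none → 0
Sum: 4 + 2 + 2 + 1 + 0 + 0 = 9
Change: 9 − 10 = -1

-1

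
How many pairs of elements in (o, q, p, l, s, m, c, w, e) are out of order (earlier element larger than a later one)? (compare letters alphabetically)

21 out-of-order pairs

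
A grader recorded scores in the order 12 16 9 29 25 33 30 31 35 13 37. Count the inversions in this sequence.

Sweep left to right; for each value list the smaller values that follow it:
12: 1
16: 2
9: 0
29: 2
25: 1
33: 3
30: 1
31: 1
35: 1
13: 0
37: 0
Sum: 1 + 2 + 0 + 2 + 1 + 3 + 1 + 1 + 1 + 0 + 0 = 12

12 inversions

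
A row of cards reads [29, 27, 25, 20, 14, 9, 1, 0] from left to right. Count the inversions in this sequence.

28 inversions

Sweep left to right; for each value list the smaller values that follow it:
29: 7
27: 6
25: 5
20: 4
14: 3
9: 2
1: 1
0: 0
Sum: 7 + 6 + 5 + 4 + 3 + 2 + 1 + 0 = 28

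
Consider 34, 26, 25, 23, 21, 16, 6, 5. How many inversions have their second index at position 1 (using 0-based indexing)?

1 such element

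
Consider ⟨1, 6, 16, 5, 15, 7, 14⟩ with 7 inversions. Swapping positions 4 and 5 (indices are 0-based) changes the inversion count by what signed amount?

Positions 4 and 5 hold 15 and 7; after swapping, the array is [1, 6, 16, 5, 7, 15, 14].
For each element, count later entries that are smaller:
1 → none → 0
6 → 5 → 1
16 → 5, 7, 15, 14 → 4
5 → none → 0
7 → none → 0
15 → 14 → 1
14 → none → 0
Sum: 0 + 1 + 4 + 0 + 0 + 1 + 0 = 6
Change: 6 − 7 = -1

-1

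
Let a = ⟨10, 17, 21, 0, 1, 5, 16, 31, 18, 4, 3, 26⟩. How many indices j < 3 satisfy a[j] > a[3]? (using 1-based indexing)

The element at index 3 is 21.
Elements before it: 10, 17
None of them are larger than 21.

0 such elements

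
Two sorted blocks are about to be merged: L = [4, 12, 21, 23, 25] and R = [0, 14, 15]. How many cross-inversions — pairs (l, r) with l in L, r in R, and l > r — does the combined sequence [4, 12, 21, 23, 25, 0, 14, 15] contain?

Count, for every r in R, how many entries of L exceed r:
r = 0: 4, 12, 21, 23, 25 → 5
r = 14: 21, 23, 25 → 3
r = 15: 21, 23, 25 → 3
Cross-inversions: 5 + 3 + 3 = 11

Split inversions: 11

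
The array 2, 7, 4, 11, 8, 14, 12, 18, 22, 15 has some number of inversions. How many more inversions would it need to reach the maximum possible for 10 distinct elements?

Maximum inversions for 10 distinct elements is C(10, 2) = 10·9/2 = 45.
Current inversions — for each element, count later smaller elements:
2: 0
7: 1
4: 0
11: 1
8: 0
14: 1
12: 0
18: 1
22: 1
15: 0
Current total: 0 + 1 + 0 + 1 + 0 + 1 + 0 + 1 + 1 + 0 = 5
Shortfall: 45 − 5 = 40

40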